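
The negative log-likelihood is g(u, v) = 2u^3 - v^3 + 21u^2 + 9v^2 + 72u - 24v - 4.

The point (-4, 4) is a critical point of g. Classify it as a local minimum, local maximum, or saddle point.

local maximum

The mixed partial ∂²g/∂u∂v is 0, so the Hessian at any point is diag(g_uu, g_vv) = diag(6(2u + 7), 6(-v + 3)).
At (-4, 4): H = diag(-6, -6).
Both eigenvalues are negative, so H is negative definite: a local maximum.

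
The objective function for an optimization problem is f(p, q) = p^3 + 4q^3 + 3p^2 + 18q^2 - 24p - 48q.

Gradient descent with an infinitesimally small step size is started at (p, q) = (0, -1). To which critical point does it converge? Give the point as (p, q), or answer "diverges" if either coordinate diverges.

f is separable, so gradient descent decouples: p follows -∂f/∂p, q follows -∂f/∂q.
∂f/∂p = 3(p - 2)(p + 4); at p=0 this is -24, so p increases.
∂f/∂q = 12(q - 1)(q + 4); at q=-1 this is -72, so q increases.
p converges to its nearest critical value 2 (a local min of the p-part); q converges to 1. The iterate converges to (2, 1).

(2, 1)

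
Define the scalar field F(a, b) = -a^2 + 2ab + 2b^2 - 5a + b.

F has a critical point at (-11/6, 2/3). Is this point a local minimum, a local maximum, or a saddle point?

The Hessian of F is constant: H = [[-2, 2], [2, 4]].
det(H) = (-2)·4 − 2² = -12.
Since det(H) < 0, H is indefinite and the critical point is a saddle point.

saddle point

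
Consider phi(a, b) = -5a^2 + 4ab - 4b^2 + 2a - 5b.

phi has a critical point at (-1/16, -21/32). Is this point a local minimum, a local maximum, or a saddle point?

local maximum

The Hessian of phi is constant: H = [[-10, 4], [4, -8]].
det(H) = (-10)·(-8) − 4² = 64.
det(H) > 0 and tr(H) = -18 < 0, so H is negative definite and the point is a local maximum.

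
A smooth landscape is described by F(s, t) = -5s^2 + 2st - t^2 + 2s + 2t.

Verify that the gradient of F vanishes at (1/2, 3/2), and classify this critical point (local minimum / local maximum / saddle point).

∇F = (-10s + 2t + 2, 2s - 2t + 2); substituting (1/2, 3/2) gives ∇F = (0, 0), so (1/2, 3/2) is indeed a critical point.
The Hessian of F is constant: H = [[-10, 2], [2, -2]].
det(H) = (-10)·(-2) − 2² = 16.
det(H) > 0 and tr(H) = -12 < 0, so H is negative definite and the point is a local maximum.

local maximum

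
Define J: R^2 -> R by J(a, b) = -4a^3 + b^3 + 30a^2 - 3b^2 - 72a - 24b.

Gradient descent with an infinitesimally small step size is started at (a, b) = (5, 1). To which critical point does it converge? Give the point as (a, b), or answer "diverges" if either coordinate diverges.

J is separable, so gradient descent decouples: a follows -∂J/∂a, b follows -∂J/∂b.
∂J/∂a = -12(a - 3)(a - 2); at a=5 this is -72, so a increases.
∂J/∂b = 3(b - 4)(b + 2); at b=1 this is -27, so b increases.
The a-coordinate has no critical point in that direction and runs off to infinity.

diverges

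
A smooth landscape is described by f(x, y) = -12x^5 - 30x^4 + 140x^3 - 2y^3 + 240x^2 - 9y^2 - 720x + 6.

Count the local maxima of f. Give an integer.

f separates as a function of x plus a function of y, so ∇f=0 decouples.
∂f/∂x = -60(x - 2)(x - 1)(x + 2)(x + 3) = 0 at x ∈ {-3, -2, 1, 2}; ∂f/∂y = -6y(y + 3) = 0 at y ∈ {-3, 0}.
The Hessian is diagonal: diag(f_xx, f_yy). Second derivatives: f_xx(-3)=1200, f_xx(-2)=-720, f_xx(1)=720, f_xx(2)=-1200; f_yy(-3)=18, f_yy(0)=-18.
Local maxima occur where both diagonal entries negative: (-2, 0), (2, 0). Count: 2.

2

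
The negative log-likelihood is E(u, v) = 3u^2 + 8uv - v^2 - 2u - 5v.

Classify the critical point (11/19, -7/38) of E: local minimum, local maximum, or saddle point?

The Hessian of E is constant: H = [[6, 8], [8, -2]].
det(H) = 6·(-2) − 8² = -76.
Since det(H) < 0, H is indefinite and the critical point is a saddle point.

saddle point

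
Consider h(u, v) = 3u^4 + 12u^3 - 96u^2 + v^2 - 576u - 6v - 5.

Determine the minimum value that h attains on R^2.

-2318

h(u,v) separates as P(u) + Q(v) − 5, so its minimum is min P + min Q − 5.
P'(u) = 12(u - 4)(u + 3)(u + 4) vanishes at u ∈ {-4, -3, 4}; Q'(v) = 2v - 6 vanishes at v ∈ {3}.
Local minima of P (where P''>0): P(-4)=768, P(4)=-2304. Local minima of Q: Q(3)=-9.
So the global minimum of h is P(4) + Q(3) − 5 = -2304 − 9 − 5 = -2318, attained at (4, 3).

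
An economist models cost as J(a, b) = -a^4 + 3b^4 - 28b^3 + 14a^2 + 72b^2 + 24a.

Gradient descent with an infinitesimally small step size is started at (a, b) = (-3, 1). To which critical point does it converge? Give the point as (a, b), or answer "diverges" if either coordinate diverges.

diverges

J is separable, so gradient descent decouples: a follows -∂J/∂a, b follows -∂J/∂b.
∂J/∂a = -4(a - 3)(a + 1)(a + 2); at a=-3 this is 48, so a decreases.
∂J/∂b = 12b(b - 4)(b - 3); at b=1 this is 72, so b decreases.
The a-coordinate has no critical point in that direction and runs off to infinity.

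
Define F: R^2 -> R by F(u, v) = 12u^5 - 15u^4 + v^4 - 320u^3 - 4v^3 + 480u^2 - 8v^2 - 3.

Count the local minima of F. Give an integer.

4

F separates as a function of u plus a function of v, so ∇F=0 decouples.
∂F/∂u = 60u(u - 4)(u - 1)(u + 4) = 0 at u ∈ {-4, 0, 1, 4}; ∂F/∂v = 4v(v - 4)(v + 1) = 0 at v ∈ {-1, 0, 4}.
The Hessian is diagonal: diag(F_uu, F_vv). Second derivatives: F_uu(-4)=-9600, F_uu(0)=960, F_uu(1)=-900, F_uu(4)=5760; F_vv(-1)=20, F_vv(0)=-16, F_vv(4)=80.
Local minima occur where both diagonal entries positive: (0, -1), (0, 4), (4, -1), (4, 4). Count: 4.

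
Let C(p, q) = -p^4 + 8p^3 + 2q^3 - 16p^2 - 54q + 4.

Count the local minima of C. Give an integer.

1

C separates as a function of p plus a function of q, so ∇C=0 decouples.
∂C/∂p = -4p(p - 4)(p - 2) = 0 at p ∈ {0, 2, 4}; ∂C/∂q = 6(q - 3)(q + 3) = 0 at q ∈ {-3, 3}.
The Hessian is diagonal: diag(C_pp, C_qq). Second derivatives: C_pp(0)=-32, C_pp(2)=16, C_pp(4)=-32; C_qq(-3)=-36, C_qq(3)=36.
Local minima occur where both diagonal entries positive: (2, 3). Count: 1.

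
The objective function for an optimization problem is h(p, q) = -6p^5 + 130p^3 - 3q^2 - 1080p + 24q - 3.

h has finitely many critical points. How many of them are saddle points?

h separates as a function of p plus a function of q, so ∇h=0 decouples.
∂h/∂p = -30(p - 3)(p - 2)(p + 2)(p + 3) = 0 at p ∈ {-3, -2, 2, 3}; ∂h/∂q = -6(q - 4) = 0 at q ∈ {4}.
The Hessian is diagonal: diag(h_pp, h_qq). Second derivatives: h_pp(-3)=900, h_pp(-2)=-600, h_pp(2)=600, h_pp(3)=-900; h_qq(4)=-6.
Saddle points occur where the two diagonal entries have opposite signs: (-3, 4), (2, 4). Count: 2.

2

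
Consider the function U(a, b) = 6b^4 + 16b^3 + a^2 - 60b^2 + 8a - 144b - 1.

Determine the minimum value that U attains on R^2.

U(a,b) separates as P(a) + Q(b) − 1, so its minimum is min P + min Q − 1.
P'(a) = 2a + 8 vanishes at a ∈ {-4}; Q'(b) = 24(b - 2)(b + 1)(b + 3) vanishes at b ∈ {-3, -1, 2}.
Local minima of P (where P''>0): P(-4)=-16. Local minima of Q: Q(-3)=-54, Q(2)=-304.
So the global minimum of U is P(-4) + Q(2) − 1 = -16 − 304 − 1 = -321, attained at (-4, 2).

-321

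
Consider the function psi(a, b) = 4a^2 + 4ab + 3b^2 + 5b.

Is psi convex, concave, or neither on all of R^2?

convex

psi is quadratic, so its Hessian is the constant matrix H = [[8, 4], [4, 6]].
det(H) = 32, tr(H) = 14.
det(H) > 0 and tr(H) > 0, so H is positive definite everywhere: convex.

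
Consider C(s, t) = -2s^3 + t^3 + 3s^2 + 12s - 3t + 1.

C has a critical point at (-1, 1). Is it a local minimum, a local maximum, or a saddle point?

The mixed partial ∂²C/∂s∂t is 0, so the Hessian at any point is diag(C_ss, C_tt) = diag(6(-2s + 1), 6t).
At (-1, 1): H = diag(18, 6).
Both eigenvalues are positive, so H is positive definite: a local minimum.

local minimum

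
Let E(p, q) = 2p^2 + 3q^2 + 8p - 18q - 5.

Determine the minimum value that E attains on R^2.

-40

E(p,q) separates as A(p) + B(q) − 5, so its minimum is min A + min B − 5.
A'(p) = 4p + 8 vanishes at p ∈ {-2}; B'(q) = 6q - 18 vanishes at q ∈ {3}.
Local minima of A (where A''>0): A(-2)=-8. Local minima of B: B(3)=-27.
So the global minimum of E is A(-2) + B(3) − 5 = -8 − 27 − 5 = -40, attained at (-2, 3).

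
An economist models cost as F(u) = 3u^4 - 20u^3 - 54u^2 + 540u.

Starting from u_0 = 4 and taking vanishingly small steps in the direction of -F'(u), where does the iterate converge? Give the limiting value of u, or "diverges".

F'(u) = 12(u - 5)(u - 3)(u + 3), so F'(4) = -84.
Gradient descent moves in the -F' direction, i.e. u is increasing.
The nearest critical point in that direction is u = 5, where F'' = 192 > 0 (a local minimum). The iterate converges there.

5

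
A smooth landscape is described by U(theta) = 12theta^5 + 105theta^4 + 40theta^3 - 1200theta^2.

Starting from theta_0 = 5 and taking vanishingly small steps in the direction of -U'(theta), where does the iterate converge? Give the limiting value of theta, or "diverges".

2

U'(theta) = 60theta(theta - 2)(theta + 4)(theta + 5), so U'(5) = 81000.
Gradient descent moves in the -U' direction, i.e. theta is decreasing.
The nearest critical point in that direction is theta = 2, where U'' = 5040 > 0 (a local minimum). The iterate converges there.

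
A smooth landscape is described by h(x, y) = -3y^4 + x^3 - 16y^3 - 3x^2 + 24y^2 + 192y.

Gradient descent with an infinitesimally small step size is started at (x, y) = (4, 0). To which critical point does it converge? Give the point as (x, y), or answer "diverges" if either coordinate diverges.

h is separable, so gradient descent decouples: x follows -∂h/∂x, y follows -∂h/∂y.
∂h/∂x = 3x(x - 2); at x=4 this is 24, so x decreases.
∂h/∂y = -12(y - 2)(y + 2)(y + 4); at y=0 this is 192, so y decreases.
x converges to its nearest critical value 2 (a local min of the x-part); y converges to -2. The iterate converges to (2, -2).

(2, -2)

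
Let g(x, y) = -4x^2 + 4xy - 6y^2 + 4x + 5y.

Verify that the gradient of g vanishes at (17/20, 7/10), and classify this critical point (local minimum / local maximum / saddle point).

∇g = (-8x + 4y + 4, 4x - 12y + 5); substituting (17/20, 7/10) gives ∇g = (0, 0), so (17/20, 7/10) is indeed a critical point.
The Hessian of g is constant: H = [[-8, 4], [4, -12]].
det(H) = (-8)·(-12) − 4² = 80.
det(H) > 0 and tr(H) = -20 < 0, so H is negative definite and the point is a local maximum.

local maximum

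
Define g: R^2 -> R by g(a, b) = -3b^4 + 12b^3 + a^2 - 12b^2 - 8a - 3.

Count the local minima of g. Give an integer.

1

g separates as a function of a plus a function of b, so ∇g=0 decouples.
∂g/∂a = 2(a - 4) = 0 at a ∈ {4}; ∂g/∂b = -12b(b - 2)(b - 1) = 0 at b ∈ {0, 1, 2}.
The Hessian is diagonal: diag(g_aa, g_bb). Second derivatives: g_aa(4)=2; g_bb(0)=-24, g_bb(1)=12, g_bb(2)=-24.
Local minima occur where both diagonal entries positive: (4, 1). Count: 1.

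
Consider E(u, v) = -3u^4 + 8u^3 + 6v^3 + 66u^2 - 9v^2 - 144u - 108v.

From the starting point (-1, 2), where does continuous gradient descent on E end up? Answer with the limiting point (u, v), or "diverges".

E is separable, so gradient descent decouples: u follows -∂E/∂u, v follows -∂E/∂v.
∂E/∂u = -12(u - 4)(u - 1)(u + 3); at u=-1 this is -240, so u increases.
∂E/∂v = 18(v - 3)(v + 2); at v=2 this is -72, so v increases.
u converges to its nearest critical value 1 (a local min of the u-part); v converges to 3. The iterate converges to (1, 3).

(1, 3)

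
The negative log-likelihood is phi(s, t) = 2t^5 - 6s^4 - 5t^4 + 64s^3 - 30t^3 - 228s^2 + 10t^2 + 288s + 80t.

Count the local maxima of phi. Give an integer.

phi separates as a function of s plus a function of t, so ∇phi=0 decouples.
∂phi/∂s = -24(s - 4)(s - 3)(s - 1) = 0 at s ∈ {1, 3, 4}; ∂phi/∂t = 10(t - 4)(t - 1)(t + 1)(t + 2) = 0 at t ∈ {-2, -1, 1, 4}.
The Hessian is diagonal: diag(phi_ss, phi_tt). Second derivatives: phi_ss(1)=-144, phi_ss(3)=48, phi_ss(4)=-72; phi_tt(-2)=-180, phi_tt(-1)=100, phi_tt(1)=-180, phi_tt(4)=900.
Local maxima occur where both diagonal entries negative: (1, -2), (1, 1), (4, -2), (4, 1). Count: 4.

4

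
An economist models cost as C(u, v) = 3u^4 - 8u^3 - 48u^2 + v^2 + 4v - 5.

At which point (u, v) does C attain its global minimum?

C(u,v) separates as P(u) + Q(v) − 5, so its minimum is min P + min Q − 5.
P'(u) = 12u(u - 4)(u + 2) vanishes at u ∈ {-2, 0, 4}; Q'(v) = 2v + 4 vanishes at v ∈ {-2}.
Local minima of P (where P''>0): P(-2)=-80, P(4)=-512. Local minima of Q: Q(-2)=-4.
So the global minimum of C is P(4) + Q(-2) − 5 = -512 − 4 − 5 = -521, attained at (4, -2).

(4, -2)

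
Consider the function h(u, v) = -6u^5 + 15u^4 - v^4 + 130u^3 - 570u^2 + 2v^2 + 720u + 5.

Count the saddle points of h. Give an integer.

h separates as a function of u plus a function of v, so ∇h=0 decouples.
∂h/∂u = -30(u - 3)(u - 2)(u - 1)(u + 4) = 0 at u ∈ {-4, 1, 2, 3}; ∂h/∂v = -4v(v - 1)(v + 1) = 0 at v ∈ {-1, 0, 1}.
The Hessian is diagonal: diag(h_uu, h_vv). Second derivatives: h_uu(-4)=6300, h_uu(1)=-300, h_uu(2)=180, h_uu(3)=-420; h_vv(-1)=-8, h_vv(0)=4, h_vv(1)=-8.
Saddle points occur where the two diagonal entries have opposite signs: (-4, -1), (-4, 1), (1, 0), (2, -1), (2, 1), (3, 0). Count: 6.

6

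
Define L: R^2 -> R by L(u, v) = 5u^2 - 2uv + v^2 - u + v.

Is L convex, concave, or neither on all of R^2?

L is quadratic, so its Hessian is the constant matrix H = [[10, -2], [-2, 2]].
det(H) = 16, tr(H) = 12.
det(H) > 0 and tr(H) > 0, so H is positive definite everywhere: convex.

convex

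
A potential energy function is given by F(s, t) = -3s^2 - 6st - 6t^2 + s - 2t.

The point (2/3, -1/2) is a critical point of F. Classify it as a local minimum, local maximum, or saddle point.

local maximum

The Hessian of F is constant: H = [[-6, -6], [-6, -12]].
det(H) = (-6)·(-12) − (-6)² = 36.
det(H) > 0 and tr(H) = -18 < 0, so H is negative definite and the point is a local maximum.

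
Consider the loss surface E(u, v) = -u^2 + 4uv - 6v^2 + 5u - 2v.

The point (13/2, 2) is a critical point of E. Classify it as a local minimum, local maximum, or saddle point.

The Hessian of E is constant: H = [[-2, 4], [4, -12]].
det(H) = (-2)·(-12) − 4² = 8.
det(H) > 0 and tr(H) = -14 < 0, so H is negative definite and the point is a local maximum.

local maximum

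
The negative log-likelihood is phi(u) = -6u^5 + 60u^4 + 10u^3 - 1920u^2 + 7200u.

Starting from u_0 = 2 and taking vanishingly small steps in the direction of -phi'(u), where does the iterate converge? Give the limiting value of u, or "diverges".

phi'(u) = -30(u - 5)(u - 4)(u - 3)(u + 4), so phi'(2) = 1080.
Gradient descent moves in the -phi' direction, i.e. u is decreasing.
The nearest critical point in that direction is u = -4, where phi'' = 15120 > 0 (a local minimum). The iterate converges there.

-4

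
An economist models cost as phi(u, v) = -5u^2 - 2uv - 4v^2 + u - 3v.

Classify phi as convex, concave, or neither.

concave

phi is quadratic, so its Hessian is the constant matrix H = [[-10, -2], [-2, -8]].
det(H) = 76, tr(H) = -18.
det(H) > 0 and tr(H) < 0, so H is negative definite everywhere: concave.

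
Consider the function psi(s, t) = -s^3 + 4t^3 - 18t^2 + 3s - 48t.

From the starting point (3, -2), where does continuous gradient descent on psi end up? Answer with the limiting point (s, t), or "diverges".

diverges

psi is separable, so gradient descent decouples: s follows -∂psi/∂s, t follows -∂psi/∂t.
∂psi/∂s = -3(s - 1)(s + 1); at s=3 this is -24, so s increases.
∂psi/∂t = 12(t - 4)(t + 1); at t=-2 this is 72, so t decreases.
The s-coordinate has no critical point in that direction and runs off to infinity.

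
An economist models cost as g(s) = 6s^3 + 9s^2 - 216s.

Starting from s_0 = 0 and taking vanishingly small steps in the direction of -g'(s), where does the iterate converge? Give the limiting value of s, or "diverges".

3

g'(s) = 18(s - 3)(s + 4), so g'(0) = -216.
Gradient descent moves in the -g' direction, i.e. s is increasing.
The nearest critical point in that direction is s = 3, where g'' = 126 > 0 (a local minimum). The iterate converges there.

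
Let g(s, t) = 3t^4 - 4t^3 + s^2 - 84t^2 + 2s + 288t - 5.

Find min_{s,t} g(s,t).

g(s,t) separates as P(s) + Q(t) − 5, so its minimum is min P + min Q − 5.
P'(s) = 2s + 2 vanishes at s ∈ {-1}; Q'(t) = 12(t - 3)(t - 2)(t + 4) vanishes at t ∈ {-4, 2, 3}.
Local minima of P (where P''>0): P(-1)=-1. Local minima of Q: Q(-4)=-1472, Q(3)=243.
So the global minimum of g is P(-1) + Q(-4) − 5 = -1 − 1472 − 5 = -1478, attained at (-1, -4).

-1478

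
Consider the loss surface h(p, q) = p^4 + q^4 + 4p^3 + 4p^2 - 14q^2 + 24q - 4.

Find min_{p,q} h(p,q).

h(p,q) separates as A(p) + B(q) − 4, so its minimum is min A + min B − 4.
A'(p) = 4p(p + 1)(p + 2) vanishes at p ∈ {-2, -1, 0}; B'(q) = 4(q - 2)(q - 1)(q + 3) vanishes at q ∈ {-3, 1, 2}.
Local minima of A (where A''>0): A(-2)=0, A(0)=0. Local minima of B: B(-3)=-117, B(2)=8.
So the global minimum of h is A(-2) + B(-3) − 4 = 0 − 117 − 4 = -121, attained at (-2, -3).

-121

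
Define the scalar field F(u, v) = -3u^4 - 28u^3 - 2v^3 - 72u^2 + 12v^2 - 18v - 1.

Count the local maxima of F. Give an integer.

F separates as a function of u plus a function of v, so ∇F=0 decouples.
∂F/∂u = -12u(u + 3)(u + 4) = 0 at u ∈ {-4, -3, 0}; ∂F/∂v = -6(v - 3)(v - 1) = 0 at v ∈ {1, 3}.
The Hessian is diagonal: diag(F_uu, F_vv). Second derivatives: F_uu(-4)=-48, F_uu(-3)=36, F_uu(0)=-144; F_vv(1)=12, F_vv(3)=-12.
Local maxima occur where both diagonal entries negative: (-4, 3), (0, 3). Count: 2.

2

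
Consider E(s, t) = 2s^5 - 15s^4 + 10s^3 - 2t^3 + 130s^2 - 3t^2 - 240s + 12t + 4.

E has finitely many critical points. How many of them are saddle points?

4

E separates as a function of s plus a function of t, so ∇E=0 decouples.
∂E/∂s = 10(s - 4)(s - 3)(s - 1)(s + 2) = 0 at s ∈ {-2, 1, 3, 4}; ∂E/∂t = -6(t - 1)(t + 2) = 0 at t ∈ {-2, 1}.
The Hessian is diagonal: diag(E_ss, E_tt). Second derivatives: E_ss(-2)=-900, E_ss(1)=180, E_ss(3)=-100, E_ss(4)=180; E_tt(-2)=18, E_tt(1)=-18.
Saddle points occur where the two diagonal entries have opposite signs: (-2, -2), (1, 1), (3, -2), (4, 1). Count: 4.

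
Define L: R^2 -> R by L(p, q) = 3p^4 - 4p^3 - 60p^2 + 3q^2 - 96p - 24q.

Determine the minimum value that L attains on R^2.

-880

L(p,q) separates as A(p) + B(q), so its minimum is min A + min B.
A'(p) = 12(p - 4)(p + 1)(p + 2) vanishes at p ∈ {-2, -1, 4}; B'(q) = 6q - 24 vanishes at q ∈ {4}.
Local minima of A (where A''>0): A(-2)=32, A(4)=-832. Local minima of B: B(4)=-48.
So the global minimum of L is A(4) + B(4) = -832 − 48 = -880, attained at (4, 4).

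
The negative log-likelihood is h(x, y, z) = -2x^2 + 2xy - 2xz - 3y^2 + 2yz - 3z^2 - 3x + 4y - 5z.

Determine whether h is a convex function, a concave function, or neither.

h is quadratic, so its Hessian is the constant matrix H = [[-4, 2, -2], [2, -6, 2], [-2, 2, -6]].
Leading principal minors: -4, 20, -96.
Signs alternate −, +, − ⇒ H ≺ 0 ⇒ concave.

concave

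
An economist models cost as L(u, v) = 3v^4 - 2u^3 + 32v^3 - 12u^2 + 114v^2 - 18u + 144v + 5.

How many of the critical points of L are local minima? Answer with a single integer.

L separates as a function of u plus a function of v, so ∇L=0 decouples.
∂L/∂u = -6(u + 1)(u + 3) = 0 at u ∈ {-3, -1}; ∂L/∂v = 12(v + 1)(v + 3)(v + 4) = 0 at v ∈ {-4, -3, -1}.
The Hessian is diagonal: diag(L_uu, L_vv). Second derivatives: L_uu(-3)=12, L_uu(-1)=-12; L_vv(-4)=36, L_vv(-3)=-24, L_vv(-1)=72.
Local minima occur where both diagonal entries positive: (-3, -4), (-3, -1). Count: 2.

2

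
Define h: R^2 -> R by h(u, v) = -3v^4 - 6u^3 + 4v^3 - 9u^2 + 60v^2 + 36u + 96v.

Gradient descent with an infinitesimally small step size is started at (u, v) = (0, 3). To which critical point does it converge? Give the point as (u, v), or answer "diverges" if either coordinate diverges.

(-2, -1)

h is separable, so gradient descent decouples: u follows -∂h/∂u, v follows -∂h/∂v.
∂h/∂u = -18(u - 1)(u + 2); at u=0 this is 36, so u decreases.
∂h/∂v = -12(v - 4)(v + 1)(v + 2); at v=3 this is 240, so v decreases.
u converges to its nearest critical value -2 (a local min of the u-part); v converges to -1. The iterate converges to (-2, -1).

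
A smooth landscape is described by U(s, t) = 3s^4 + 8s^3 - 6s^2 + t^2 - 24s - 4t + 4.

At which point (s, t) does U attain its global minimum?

U(s,t) separates as P(s) + Q(t) + 4, so its minimum is min P + min Q + 4.
P'(s) = 12(s - 1)(s + 1)(s + 2) vanishes at s ∈ {-2, -1, 1}; Q'(t) = 2(t - 2) vanishes at t ∈ {2}.
Local minima of P (where P''>0): P(-2)=8, P(1)=-19. Local minima of Q: Q(2)=-4.
So the global minimum of U is P(1) + Q(2) + 4 = -19 − 4 + 4 = -19, attained at (1, 2).

(1, 2)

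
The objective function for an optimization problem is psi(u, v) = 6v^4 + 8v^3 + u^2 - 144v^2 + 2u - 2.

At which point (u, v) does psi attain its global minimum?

(-1, -4)

psi(u,v) separates as P(u) + Q(v) − 2, so its minimum is min P + min Q − 2.
P'(u) = 2u + 2 vanishes at u ∈ {-1}; Q'(v) = 24v(v - 3)(v + 4) vanishes at v ∈ {-4, 0, 3}.
Local minima of P (where P''>0): P(-1)=-1. Local minima of Q: Q(-4)=-1280, Q(3)=-594.
So the global minimum of psi is P(-1) + Q(-4) − 2 = -1 − 1280 − 2 = -1283, attained at (-1, -4).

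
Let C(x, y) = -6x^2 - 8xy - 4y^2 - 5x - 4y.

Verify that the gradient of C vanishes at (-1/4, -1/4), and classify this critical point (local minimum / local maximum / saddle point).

local maximum

∇C = (-12x - 8y - 5, -8x - 8y - 4); substituting (-1/4, -1/4) gives ∇C = (0, 0), so (-1/4, -1/4) is indeed a critical point.
The Hessian of C is constant: H = [[-12, -8], [-8, -8]].
det(H) = (-12)·(-8) − (-8)² = 32.
det(H) > 0 and tr(H) = -20 < 0, so H is negative definite and the point is a local maximum.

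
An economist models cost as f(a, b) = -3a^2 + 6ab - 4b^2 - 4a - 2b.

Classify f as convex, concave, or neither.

concave

f is quadratic, so its Hessian is the constant matrix H = [[-6, 6], [6, -8]].
det(H) = 12, tr(H) = -14.
det(H) > 0 and tr(H) < 0, so H is negative definite everywhere: concave.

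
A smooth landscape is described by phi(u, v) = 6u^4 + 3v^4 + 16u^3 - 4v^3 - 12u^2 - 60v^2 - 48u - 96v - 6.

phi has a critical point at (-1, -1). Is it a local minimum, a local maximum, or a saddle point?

The mixed partial ∂²phi/∂u∂v is 0, so the Hessian at any point is diag(phi_uu, phi_vv) = diag(24(3u^2 + 4u - 1), 12(3v^2 - 2v - 10)).
At (-1, -1): H = diag(-48, -60).
Both eigenvalues are negative, so H is negative definite: a local maximum.

local maximum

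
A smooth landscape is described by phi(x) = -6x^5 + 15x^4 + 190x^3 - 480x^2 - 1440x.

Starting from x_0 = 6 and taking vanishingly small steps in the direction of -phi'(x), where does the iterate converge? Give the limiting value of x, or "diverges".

diverges

phi'(x) = -30(x - 4)(x - 3)(x + 1)(x + 4), so phi'(6) = -12600.
Gradient descent moves in the -phi' direction, i.e. x is increasing.
There is no critical point above x=6, and phi' keeps the same sign, so the iterate runs off to +∞.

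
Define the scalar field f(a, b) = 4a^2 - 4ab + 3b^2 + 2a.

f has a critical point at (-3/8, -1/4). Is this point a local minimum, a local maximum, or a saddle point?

The Hessian of f is constant: H = [[8, -4], [-4, 6]].
det(H) = 8·6 − (-4)² = 32.
det(H) > 0 and tr(H) = 14 > 0, so H is positive definite and the point is a local minimum.

local minimum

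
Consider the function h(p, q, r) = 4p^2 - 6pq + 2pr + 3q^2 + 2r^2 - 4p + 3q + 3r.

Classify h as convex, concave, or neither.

h is quadratic, so its Hessian is the constant matrix H = [[8, -6, 2], [-6, 6, 0], [2, 0, 4]].
Leading principal minors: 8, 12, 24.
All positive ⇒ H ≻ 0 ⇒ convex.

convex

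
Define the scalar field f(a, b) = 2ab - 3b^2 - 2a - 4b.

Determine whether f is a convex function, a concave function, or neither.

neither

f is quadratic, so its Hessian is the constant matrix H = [[0, 2], [2, -6]].
det(H) = -4, tr(H) = -6.
det(H) < 0, so H is indefinite: neither convex nor concave.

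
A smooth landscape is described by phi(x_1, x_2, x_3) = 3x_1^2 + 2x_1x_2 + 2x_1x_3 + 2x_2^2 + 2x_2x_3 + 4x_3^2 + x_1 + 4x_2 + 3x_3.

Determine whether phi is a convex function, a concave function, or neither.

phi is quadratic, so its Hessian is the constant matrix H = [[6, 2, 2], [2, 4, 2], [2, 2, 8]].
Leading principal minors: 6, 20, 136.
All positive ⇒ H ≻ 0 ⇒ convex.

convex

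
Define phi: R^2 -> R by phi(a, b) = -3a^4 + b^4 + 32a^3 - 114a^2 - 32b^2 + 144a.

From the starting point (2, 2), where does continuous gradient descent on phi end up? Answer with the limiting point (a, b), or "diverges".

(3, 4)

phi is separable, so gradient descent decouples: a follows -∂phi/∂a, b follows -∂phi/∂b.
∂phi/∂a = -12(a - 4)(a - 3)(a - 1); at a=2 this is -24, so a increases.
∂phi/∂b = 4b(b - 4)(b + 4); at b=2 this is -96, so b increases.
a converges to its nearest critical value 3 (a local min of the a-part); b converges to 4. The iterate converges to (3, 4).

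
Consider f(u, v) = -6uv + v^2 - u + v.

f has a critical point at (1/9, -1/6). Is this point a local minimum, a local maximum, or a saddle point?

saddle point

The Hessian of f is constant: H = [[0, -6], [-6, 2]].
det(H) = 0·2 − (-6)² = -36.
Since det(H) < 0, H is indefinite and the critical point is a saddle point.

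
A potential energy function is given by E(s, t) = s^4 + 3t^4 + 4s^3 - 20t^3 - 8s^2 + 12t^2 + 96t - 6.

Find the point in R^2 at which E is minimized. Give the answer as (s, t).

E(s,t) separates as P(s) + Q(t) − 6, so its minimum is min P + min Q − 6.
P'(s) = 4s(s - 1)(s + 4) vanishes at s ∈ {-4, 0, 1}; Q'(t) = 12(t - 4)(t - 2)(t + 1) vanishes at t ∈ {-1, 2, 4}.
Local minima of P (where P''>0): P(-4)=-128, P(1)=-3. Local minima of Q: Q(-1)=-61, Q(4)=64.
So the global minimum of E is P(-4) + Q(-1) − 6 = -128 − 61 − 6 = -195, attained at (-4, -1).

(-4, -1)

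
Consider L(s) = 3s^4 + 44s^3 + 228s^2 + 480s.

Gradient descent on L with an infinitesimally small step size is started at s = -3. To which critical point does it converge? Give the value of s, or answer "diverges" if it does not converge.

L'(s) = 12(s + 2)(s + 4)(s + 5), so L'(-3) = -24.
Gradient descent moves in the -L' direction, i.e. s is increasing.
The nearest critical point in that direction is s = -2, where L'' = 72 > 0 (a local minimum). The iterate converges there.

-2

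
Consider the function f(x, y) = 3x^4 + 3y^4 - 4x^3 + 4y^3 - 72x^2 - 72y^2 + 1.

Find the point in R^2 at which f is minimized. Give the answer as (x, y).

(4, -4)

f(x,y) separates as P(x) + Q(y) + 1, so its minimum is min P + min Q + 1.
P'(x) = 12x(x - 4)(x + 3) vanishes at x ∈ {-3, 0, 4}; Q'(y) = 12y(y - 3)(y + 4) vanishes at y ∈ {-4, 0, 3}.
Local minima of P (where P''>0): P(-3)=-297, P(4)=-640. Local minima of Q: Q(-4)=-640, Q(3)=-297.
So the global minimum of f is P(4) + Q(-4) + 1 = -640 − 640 + 1 = -1279, attained at (4, -4).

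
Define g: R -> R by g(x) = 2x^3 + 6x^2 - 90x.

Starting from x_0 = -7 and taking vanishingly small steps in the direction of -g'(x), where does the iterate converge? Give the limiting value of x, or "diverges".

diverges

g'(x) = 6(x - 3)(x + 5), so g'(-7) = 120.
Gradient descent moves in the -g' direction, i.e. x is decreasing.
There is no critical point below x=-7, and g' keeps the same sign, so the iterate runs off to −∞.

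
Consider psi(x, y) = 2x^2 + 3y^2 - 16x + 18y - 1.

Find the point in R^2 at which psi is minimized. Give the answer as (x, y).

psi(x,y) separates as P(x) + Q(y) − 1, so its minimum is min P + min Q − 1.
P'(x) = 4x - 16 vanishes at x ∈ {4}; Q'(y) = 6y + 18 vanishes at y ∈ {-3}.
Local minima of P (where P''>0): P(4)=-32. Local minima of Q: Q(-3)=-27.
So the global minimum of psi is P(4) + Q(-3) − 1 = -32 − 27 − 1 = -60, attained at (4, -3).

(4, -3)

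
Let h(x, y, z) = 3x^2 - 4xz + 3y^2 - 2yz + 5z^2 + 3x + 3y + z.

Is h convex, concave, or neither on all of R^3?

h is quadratic, so its Hessian is the constant matrix H = [[6, 0, -4], [0, 6, -2], [-4, -2, 10]].
Leading principal minors: 6, 36, 240.
All positive ⇒ H ≻ 0 ⇒ convex.

convex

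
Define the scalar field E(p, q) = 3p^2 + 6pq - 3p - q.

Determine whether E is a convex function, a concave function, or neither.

neither

E is quadratic, so its Hessian is the constant matrix H = [[6, 6], [6, 0]].
det(H) = -36, tr(H) = 6.
det(H) < 0, so H is indefinite: neither convex nor concave.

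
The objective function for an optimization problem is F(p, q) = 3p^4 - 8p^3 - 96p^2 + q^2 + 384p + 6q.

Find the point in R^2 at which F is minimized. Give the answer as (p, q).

F(p,q) separates as A(p) + B(q), so its minimum is min A + min B.
A'(p) = 12(p - 4)(p - 2)(p + 4) vanishes at p ∈ {-4, 2, 4}; B'(q) = 2q + 6 vanishes at q ∈ {-3}.
Local minima of A (where A''>0): A(-4)=-1792, A(4)=256. Local minima of B: B(-3)=-9.
So the global minimum of F is A(-4) + B(-3) = -1792 − 9 = -1801, attained at (-4, -3).

(-4, -3)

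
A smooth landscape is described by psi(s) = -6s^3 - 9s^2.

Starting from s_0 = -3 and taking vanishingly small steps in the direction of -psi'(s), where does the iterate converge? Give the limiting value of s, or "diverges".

-1

psi'(s) = -18s(s + 1), so psi'(-3) = -108.
Gradient descent moves in the -psi' direction, i.e. s is increasing.
The nearest critical point in that direction is s = -1, where psi'' = 18 > 0 (a local minimum). The iterate converges there.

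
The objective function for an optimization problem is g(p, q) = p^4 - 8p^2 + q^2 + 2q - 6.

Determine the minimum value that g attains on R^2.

-23

g(p,q) separates as A(p) + B(q) − 6, so its minimum is min A + min B − 6.
A'(p) = 4p(p - 2)(p + 2) vanishes at p ∈ {-2, 0, 2}; B'(q) = 2q + 2 vanishes at q ∈ {-1}.
Local minima of A (where A''>0): A(-2)=-16, A(2)=-16. Local minima of B: B(-1)=-1.
So the global minimum of g is A(-2) + B(-1) − 6 = -16 − 1 − 6 = -23, attained at (-2, -1).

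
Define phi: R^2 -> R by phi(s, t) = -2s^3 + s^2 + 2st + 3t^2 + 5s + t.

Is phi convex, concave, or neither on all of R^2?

The term -2s^3 is cubic, so the Hessian is not constant.
∂²phi/∂s² = -12s + 2, which takes both signs as s varies (negative for sufficiently large s). A diagonal entry of the Hessian changing sign means the Hessian is neither positive- nor negative-semidefinite on all of R^2.

neither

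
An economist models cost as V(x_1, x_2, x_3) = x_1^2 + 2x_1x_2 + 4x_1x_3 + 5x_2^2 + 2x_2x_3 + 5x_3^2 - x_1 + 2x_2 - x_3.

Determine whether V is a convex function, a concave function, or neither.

convex

V is quadratic, so its Hessian is the constant matrix H = [[2, 2, 4], [2, 10, 2], [4, 2, 10]].
Leading principal minors: 2, 16, 24.
All positive ⇒ H ≻ 0 ⇒ convex.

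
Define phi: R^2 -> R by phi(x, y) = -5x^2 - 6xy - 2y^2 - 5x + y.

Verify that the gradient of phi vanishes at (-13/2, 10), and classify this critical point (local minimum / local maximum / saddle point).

local maximum

∇phi = (-10x - 6y - 5, -6x - 4y + 1); substituting (-13/2, 10) gives ∇phi = (0, 0), so (-13/2, 10) is indeed a critical point.
The Hessian of phi is constant: H = [[-10, -6], [-6, -4]].
det(H) = (-10)·(-4) − (-6)² = 4.
det(H) > 0 and tr(H) = -14 < 0, so H is negative definite and the point is a local maximum.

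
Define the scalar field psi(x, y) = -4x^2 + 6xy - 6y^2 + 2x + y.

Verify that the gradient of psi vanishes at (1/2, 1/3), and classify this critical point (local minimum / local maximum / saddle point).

∇psi = (-8x + 6y + 2, 6x - 12y + 1); substituting (1/2, 1/3) gives ∇psi = (0, 0), so (1/2, 1/3) is indeed a critical point.
The Hessian of psi is constant: H = [[-8, 6], [6, -12]].
det(H) = (-8)·(-12) − 6² = 60.
det(H) > 0 and tr(H) = -20 < 0, so H is negative definite and the point is a local maximum.

local maximum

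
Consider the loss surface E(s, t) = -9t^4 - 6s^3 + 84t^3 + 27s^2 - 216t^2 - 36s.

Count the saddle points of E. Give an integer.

E separates as a function of s plus a function of t, so ∇E=0 decouples.
∂E/∂s = -18(s - 2)(s - 1) = 0 at s ∈ {1, 2}; ∂E/∂t = -36t(t - 4)(t - 3) = 0 at t ∈ {0, 3, 4}.
The Hessian is diagonal: diag(E_ss, E_tt). Second derivatives: E_ss(1)=18, E_ss(2)=-18; E_tt(0)=-432, E_tt(3)=108, E_tt(4)=-144.
Saddle points occur where the two diagonal entries have opposite signs: (1, 0), (1, 4), (2, 3). Count: 3.

3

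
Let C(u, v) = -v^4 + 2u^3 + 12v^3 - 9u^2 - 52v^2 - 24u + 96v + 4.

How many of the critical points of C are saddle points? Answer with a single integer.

C separates as a function of u plus a function of v, so ∇C=0 decouples.
∂C/∂u = 6(u - 4)(u + 1) = 0 at u ∈ {-1, 4}; ∂C/∂v = -4(v - 4)(v - 3)(v - 2) = 0 at v ∈ {2, 3, 4}.
The Hessian is diagonal: diag(C_uu, C_vv). Second derivatives: C_uu(-1)=-30, C_uu(4)=30; C_vv(2)=-8, C_vv(3)=4, C_vv(4)=-8.
Saddle points occur where the two diagonal entries have opposite signs: (-1, 3), (4, 2), (4, 4). Count: 3.

3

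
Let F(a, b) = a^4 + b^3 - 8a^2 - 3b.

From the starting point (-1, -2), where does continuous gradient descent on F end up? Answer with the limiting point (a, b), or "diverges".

diverges

F is separable, so gradient descent decouples: a follows -∂F/∂a, b follows -∂F/∂b.
∂F/∂a = 4a(a - 2)(a + 2); at a=-1 this is 12, so a decreases.
∂F/∂b = 3(b - 1)(b + 1); at b=-2 this is 9, so b decreases.
The b-coordinate has no critical point in that direction and runs off to infinity.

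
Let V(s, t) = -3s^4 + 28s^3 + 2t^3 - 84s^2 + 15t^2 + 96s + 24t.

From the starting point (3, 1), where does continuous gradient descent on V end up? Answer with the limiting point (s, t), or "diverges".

(2, -1)

V is separable, so gradient descent decouples: s follows -∂V/∂s, t follows -∂V/∂t.
∂V/∂s = -12(s - 4)(s - 2)(s - 1); at s=3 this is 24, so s decreases.
∂V/∂t = 6(t + 1)(t + 4); at t=1 this is 60, so t decreases.
s converges to its nearest critical value 2 (a local min of the s-part); t converges to -1. The iterate converges to (2, -1).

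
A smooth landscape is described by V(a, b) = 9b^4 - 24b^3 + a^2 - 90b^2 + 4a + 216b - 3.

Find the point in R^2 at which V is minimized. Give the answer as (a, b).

(-2, -2)

V(a,b) separates as P(a) + Q(b) − 3, so its minimum is min P + min Q − 3.
P'(a) = 2a + 4 vanishes at a ∈ {-2}; Q'(b) = 36(b - 3)(b - 1)(b + 2) vanishes at b ∈ {-2, 1, 3}.
Local minima of P (where P''>0): P(-2)=-4. Local minima of Q: Q(-2)=-456, Q(3)=-81.
So the global minimum of V is P(-2) + Q(-2) − 3 = -4 − 456 − 3 = -463, attained at (-2, -2).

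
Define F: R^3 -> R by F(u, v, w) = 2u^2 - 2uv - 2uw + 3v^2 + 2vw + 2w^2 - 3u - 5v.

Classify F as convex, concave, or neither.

convex

F is quadratic, so its Hessian is the constant matrix H = [[4, -2, -2], [-2, 6, 2], [-2, 2, 4]].
Leading principal minors: 4, 20, 56.
All positive ⇒ H ≻ 0 ⇒ convex.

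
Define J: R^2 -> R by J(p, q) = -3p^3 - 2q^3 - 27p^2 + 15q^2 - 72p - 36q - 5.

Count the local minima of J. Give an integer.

1

J separates as a function of p plus a function of q, so ∇J=0 decouples.
∂J/∂p = -9(p + 2)(p + 4) = 0 at p ∈ {-4, -2}; ∂J/∂q = -6(q - 3)(q - 2) = 0 at q ∈ {2, 3}.
The Hessian is diagonal: diag(J_pp, J_qq). Second derivatives: J_pp(-4)=18, J_pp(-2)=-18; J_qq(2)=6, J_qq(3)=-6.
Local minima occur where both diagonal entries positive: (-4, 2). Count: 1.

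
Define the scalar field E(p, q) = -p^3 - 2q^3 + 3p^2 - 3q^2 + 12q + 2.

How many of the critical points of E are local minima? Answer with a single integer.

1

E separates as a function of p plus a function of q, so ∇E=0 decouples.
∂E/∂p = -3p(p - 2) = 0 at p ∈ {0, 2}; ∂E/∂q = -6(q - 1)(q + 2) = 0 at q ∈ {-2, 1}.
The Hessian is diagonal: diag(E_pp, E_qq). Second derivatives: E_pp(0)=6, E_pp(2)=-6; E_qq(-2)=18, E_qq(1)=-18.
Local minima occur where both diagonal entries positive: (0, -2). Count: 1.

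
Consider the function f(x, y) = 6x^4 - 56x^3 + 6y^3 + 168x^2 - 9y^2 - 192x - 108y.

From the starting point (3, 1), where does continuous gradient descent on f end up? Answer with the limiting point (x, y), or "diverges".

(4, 3)

f is separable, so gradient descent decouples: x follows -∂f/∂x, y follows -∂f/∂y.
∂f/∂x = 24(x - 4)(x - 2)(x - 1); at x=3 this is -48, so x increases.
∂f/∂y = 18(y - 3)(y + 2); at y=1 this is -108, so y increases.
x converges to its nearest critical value 4 (a local min of the x-part); y converges to 3. The iterate converges to (4, 3).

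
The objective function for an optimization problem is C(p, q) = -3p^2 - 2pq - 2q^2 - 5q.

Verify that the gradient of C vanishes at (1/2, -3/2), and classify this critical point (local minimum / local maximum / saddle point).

∇C = (-6p - 2q, -2p - 4q - 5); substituting (1/2, -3/2) gives ∇C = (0, 0), so (1/2, -3/2) is indeed a critical point.
The Hessian of C is constant: H = [[-6, -2], [-2, -4]].
det(H) = (-6)·(-4) − (-2)² = 20.
det(H) > 0 and tr(H) = -10 < 0, so H is negative definite and the point is a local maximum.

local maximum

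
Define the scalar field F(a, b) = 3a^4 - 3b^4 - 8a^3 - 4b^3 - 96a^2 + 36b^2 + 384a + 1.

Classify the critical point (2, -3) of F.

The mixed partial ∂²F/∂a∂b is 0, so the Hessian at any point is diag(F_aa, F_bb) = diag(12(3a^2 - 4a - 16), 12(-3b^2 - 2b + 6)).
At (2, -3): H = diag(-144, -180).
Both eigenvalues are negative, so H is negative definite: a local maximum.

local maximum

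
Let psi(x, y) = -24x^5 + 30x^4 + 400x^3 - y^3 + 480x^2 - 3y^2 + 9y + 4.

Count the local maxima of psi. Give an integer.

2

psi separates as a function of x plus a function of y, so ∇psi=0 decouples.
∂psi/∂x = -120x(x - 4)(x + 1)(x + 2) = 0 at x ∈ {-2, -1, 0, 4}; ∂psi/∂y = -3(y - 1)(y + 3) = 0 at y ∈ {-3, 1}.
The Hessian is diagonal: diag(psi_xx, psi_yy). Second derivatives: psi_xx(-2)=1440, psi_xx(-1)=-600, psi_xx(0)=960, psi_xx(4)=-14400; psi_yy(-3)=12, psi_yy(1)=-12.
Local maxima occur where both diagonal entries negative: (-1, 1), (4, 1). Count: 2.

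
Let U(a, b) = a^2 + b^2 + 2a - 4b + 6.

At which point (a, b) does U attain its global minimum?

(-1, 2)

U(a,b) separates as P(a) + Q(b) + 6, so its minimum is min P + min Q + 6.
P'(a) = 2a + 2 vanishes at a ∈ {-1}; Q'(b) = 2b - 4 vanishes at b ∈ {2}.
Local minima of P (where P''>0): P(-1)=-1. Local minima of Q: Q(2)=-4.
So the global minimum of U is P(-1) + Q(2) + 6 = -1 − 4 + 6 = 1, attained at (-1, 2).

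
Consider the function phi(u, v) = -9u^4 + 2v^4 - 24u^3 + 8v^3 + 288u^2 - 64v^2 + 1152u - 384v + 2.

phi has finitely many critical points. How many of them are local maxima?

2

phi separates as a function of u plus a function of v, so ∇phi=0 decouples.
∂phi/∂u = -36(u - 4)(u + 2)(u + 4) = 0 at u ∈ {-4, -2, 4}; ∂phi/∂v = 8(v - 4)(v + 3)(v + 4) = 0 at v ∈ {-4, -3, 4}.
The Hessian is diagonal: diag(phi_uu, phi_vv). Second derivatives: phi_uu(-4)=-576, phi_uu(-2)=432, phi_uu(4)=-1728; phi_vv(-4)=64, phi_vv(-3)=-56, phi_vv(4)=448.
Local maxima occur where both diagonal entries negative: (-4, -3), (4, -3). Count: 2.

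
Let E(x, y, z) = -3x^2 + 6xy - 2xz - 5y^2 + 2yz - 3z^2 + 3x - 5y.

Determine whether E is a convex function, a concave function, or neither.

E is quadratic, so its Hessian is the constant matrix H = [[-6, 6, -2], [6, -10, 2], [-2, 2, -6]].
Leading principal minors: -6, 24, -128.
Signs alternate −, +, − ⇒ H ≺ 0 ⇒ concave.

concave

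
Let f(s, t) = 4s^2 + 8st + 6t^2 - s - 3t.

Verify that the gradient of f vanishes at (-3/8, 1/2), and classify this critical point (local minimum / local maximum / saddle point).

local minimum

∇f = (8s + 8t - 1, 8s + 12t - 3); substituting (-3/8, 1/2) gives ∇f = (0, 0), so (-3/8, 1/2) is indeed a critical point.
The Hessian of f is constant: H = [[8, 8], [8, 12]].
det(H) = 8·12 − 8² = 32.
det(H) > 0 and tr(H) = 20 > 0, so H is positive definite and the point is a local minimum.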